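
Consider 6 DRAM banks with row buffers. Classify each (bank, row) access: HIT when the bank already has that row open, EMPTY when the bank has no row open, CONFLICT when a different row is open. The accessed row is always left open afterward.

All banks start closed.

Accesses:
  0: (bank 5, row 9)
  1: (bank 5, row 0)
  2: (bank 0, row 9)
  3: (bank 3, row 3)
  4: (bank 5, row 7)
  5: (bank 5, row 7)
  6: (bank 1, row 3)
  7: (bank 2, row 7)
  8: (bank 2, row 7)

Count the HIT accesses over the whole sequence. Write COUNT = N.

COUNT = 2

  [0] b5 r9: no row ⇒ E
  [1] b5 r0: had r9 ⇒ C
  [2] b0 r9: no row ⇒ E
  [3] b3 r3: no row ⇒ E
  [4] b5 r7: had r0 ⇒ C
  [5] b5 r7: had r7 ⇒ H
  [6] b1 r3: no row ⇒ E
  [7] b2 r7: no row ⇒ E
  [8] b2 r7: had r7 ⇒ H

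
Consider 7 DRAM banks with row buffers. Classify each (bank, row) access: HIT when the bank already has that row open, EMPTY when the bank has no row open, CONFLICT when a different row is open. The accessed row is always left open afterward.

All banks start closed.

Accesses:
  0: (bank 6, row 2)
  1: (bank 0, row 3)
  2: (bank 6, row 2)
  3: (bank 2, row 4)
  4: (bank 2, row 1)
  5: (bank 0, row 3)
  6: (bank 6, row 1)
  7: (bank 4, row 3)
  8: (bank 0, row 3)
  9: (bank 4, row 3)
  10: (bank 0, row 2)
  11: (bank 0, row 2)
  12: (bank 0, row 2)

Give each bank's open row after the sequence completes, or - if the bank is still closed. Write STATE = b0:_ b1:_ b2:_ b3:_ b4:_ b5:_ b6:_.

  [0] b6 r2: no row ⇒ E
  [1] b0 r3: no row ⇒ E
  [2] b6 r2: had r2 ⇒ H
  [3] b2 r4: no row ⇒ E
  [4] b2 r1: had r4 ⇒ C
  [5] b0 r3: had r3 ⇒ H
  [6] b6 r1: had r2 ⇒ C
  [7] b4 r3: no row ⇒ E
  [8] b0 r3: had r3 ⇒ H
  [9] b4 r3: had r3 ⇒ H
  [10] b0 r2: had r3 ⇒ C
  [11] b0 r2: had r2 ⇒ H
  [12] b0 r2: had r2 ⇒ H

STATE = b0:2 b1:- b2:1 b3:- b4:3 b5:- b6:1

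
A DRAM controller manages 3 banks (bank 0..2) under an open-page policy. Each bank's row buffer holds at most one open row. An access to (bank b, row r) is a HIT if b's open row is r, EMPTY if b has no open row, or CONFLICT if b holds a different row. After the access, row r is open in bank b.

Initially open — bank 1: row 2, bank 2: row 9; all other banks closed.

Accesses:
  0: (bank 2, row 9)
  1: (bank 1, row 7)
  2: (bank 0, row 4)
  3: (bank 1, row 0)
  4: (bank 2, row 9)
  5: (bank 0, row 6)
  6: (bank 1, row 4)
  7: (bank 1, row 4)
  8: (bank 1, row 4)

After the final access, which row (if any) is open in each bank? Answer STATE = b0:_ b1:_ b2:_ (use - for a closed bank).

0: bank 2 row 9 — prev 9 → HIT
1: bank 1 row 7 — prev 2 → CONFLICT
2: bank 0 row 4 — prev None → EMPTY
3: bank 1 row 0 — prev 7 → CONFLICT
4: bank 2 row 9 — prev 9 → HIT
5: bank 0 row 6 — prev 4 → CONFLICT
6: bank 1 row 4 — prev 0 → CONFLICT
7: bank 1 row 4 — prev 4 → HIT
8: bank 1 row 4 — prev 4 → HIT

STATE = b0:6 b1:4 b2:9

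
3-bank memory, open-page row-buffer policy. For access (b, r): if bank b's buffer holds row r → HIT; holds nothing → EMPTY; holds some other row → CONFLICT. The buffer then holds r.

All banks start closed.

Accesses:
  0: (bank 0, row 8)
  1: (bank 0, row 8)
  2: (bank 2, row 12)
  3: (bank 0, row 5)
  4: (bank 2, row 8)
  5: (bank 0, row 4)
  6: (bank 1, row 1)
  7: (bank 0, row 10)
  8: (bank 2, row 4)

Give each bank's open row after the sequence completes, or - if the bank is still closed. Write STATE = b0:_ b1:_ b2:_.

STATE = b0:10 b1:1 b2:4

step 0: bank0 None->8 [EMPTY]
step 1: bank0 8->8 [HIT]
step 2: bank2 None->12 [EMPTY]
step 3: bank0 8->5 [CONFLICT]
step 4: bank2 12->8 [CONFLICT]
step 5: bank0 5->4 [CONFLICT]
step 6: bank1 None->1 [EMPTY]
step 7: bank0 4->10 [CONFLICT]
step 8: bank2 8->4 [CONFLICT]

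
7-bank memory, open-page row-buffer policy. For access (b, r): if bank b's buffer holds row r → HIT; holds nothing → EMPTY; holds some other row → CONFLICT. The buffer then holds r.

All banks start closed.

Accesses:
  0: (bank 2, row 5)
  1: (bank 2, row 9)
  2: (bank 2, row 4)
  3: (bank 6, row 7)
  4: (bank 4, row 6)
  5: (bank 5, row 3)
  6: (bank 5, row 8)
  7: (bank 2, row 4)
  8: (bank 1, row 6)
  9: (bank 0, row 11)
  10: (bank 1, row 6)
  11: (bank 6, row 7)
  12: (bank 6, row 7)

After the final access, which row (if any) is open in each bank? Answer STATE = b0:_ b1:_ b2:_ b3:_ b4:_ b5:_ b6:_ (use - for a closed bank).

#0 (2,5) E
#1 (2,9) C  (was 5)
#2 (2,4) C  (was 9)
#3 (6,7) E
#4 (4,6) E
#5 (5,3) E
#6 (5,8) C  (was 3)
#7 (2,4) H  (was 4)
#8 (1,6) E
#9 (0,11) E
#10 (1,6) H  (was 6)
#11 (6,7) H  (was 7)
#12 (6,7) H  (was 7)

STATE = b0:11 b1:6 b2:4 b3:- b4:6 b5:8 b6:7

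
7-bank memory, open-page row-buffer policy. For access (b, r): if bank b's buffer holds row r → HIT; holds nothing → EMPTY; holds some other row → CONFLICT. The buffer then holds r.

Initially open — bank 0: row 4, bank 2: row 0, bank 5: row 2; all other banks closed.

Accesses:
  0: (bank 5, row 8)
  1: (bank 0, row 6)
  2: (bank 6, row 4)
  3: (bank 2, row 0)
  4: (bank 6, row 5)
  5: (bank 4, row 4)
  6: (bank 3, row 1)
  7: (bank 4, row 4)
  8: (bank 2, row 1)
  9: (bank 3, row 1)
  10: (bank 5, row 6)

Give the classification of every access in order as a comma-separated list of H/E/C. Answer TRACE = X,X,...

TRACE = C,C,E,H,C,E,E,H,C,H,C

#0 (5,8) C  (was 2)
#1 (0,6) C  (was 4)
#2 (6,4) E
#3 (2,0) H  (was 0)
#4 (6,5) C  (was 4)
#5 (4,4) E
#6 (3,1) E
#7 (4,4) H  (was 4)
#8 (2,1) C  (was 0)
#9 (3,1) H  (was 1)
#10 (5,6) C  (was 8)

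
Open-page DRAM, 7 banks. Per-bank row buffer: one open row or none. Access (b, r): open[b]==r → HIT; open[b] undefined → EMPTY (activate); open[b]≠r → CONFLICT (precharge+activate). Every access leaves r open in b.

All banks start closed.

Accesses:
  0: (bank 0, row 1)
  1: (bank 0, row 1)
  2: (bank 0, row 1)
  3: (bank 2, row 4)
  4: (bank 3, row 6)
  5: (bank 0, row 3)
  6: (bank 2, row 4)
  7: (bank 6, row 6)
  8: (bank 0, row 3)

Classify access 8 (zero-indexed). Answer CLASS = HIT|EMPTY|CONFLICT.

#0 (0,1) E
#1 (0,1) H  (was 1)
#2 (0,1) H  (was 1)
#3 (2,4) E
#4 (3,6) E
#5 (0,3) C  (was 1)
#6 (2,4) H  (was 4)
#7 (6,6) E
#8 (0,3) H  (was 3)

CLASS = HIT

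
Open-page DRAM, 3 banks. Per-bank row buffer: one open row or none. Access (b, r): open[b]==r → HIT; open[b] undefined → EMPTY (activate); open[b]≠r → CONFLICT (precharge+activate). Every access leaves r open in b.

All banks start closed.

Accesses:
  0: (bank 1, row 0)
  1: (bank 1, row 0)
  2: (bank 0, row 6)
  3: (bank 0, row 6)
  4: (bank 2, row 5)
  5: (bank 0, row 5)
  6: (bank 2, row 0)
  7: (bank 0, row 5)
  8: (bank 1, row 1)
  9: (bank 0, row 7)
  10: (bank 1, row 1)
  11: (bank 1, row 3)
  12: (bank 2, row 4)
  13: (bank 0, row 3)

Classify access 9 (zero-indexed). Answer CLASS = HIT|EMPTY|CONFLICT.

CLASS = CONFLICT

step 0: bank1 None->0 [EMPTY]
step 1: bank1 0->0 [HIT]
step 2: bank0 None->6 [EMPTY]
step 3: bank0 6->6 [HIT]
step 4: bank2 None->5 [EMPTY]
step 5: bank0 6->5 [CONFLICT]
step 6: bank2 5->0 [CONFLICT]
step 7: bank0 5->5 [HIT]
step 8: bank1 0->1 [CONFLICT]
step 9: bank0 5->7 [CONFLICT]
step 10: bank1 1->1 [HIT]
step 11: bank1 1->3 [CONFLICT]
step 12: bank2 0->4 [CONFLICT]
step 13: bank0 7->3 [CONFLICT]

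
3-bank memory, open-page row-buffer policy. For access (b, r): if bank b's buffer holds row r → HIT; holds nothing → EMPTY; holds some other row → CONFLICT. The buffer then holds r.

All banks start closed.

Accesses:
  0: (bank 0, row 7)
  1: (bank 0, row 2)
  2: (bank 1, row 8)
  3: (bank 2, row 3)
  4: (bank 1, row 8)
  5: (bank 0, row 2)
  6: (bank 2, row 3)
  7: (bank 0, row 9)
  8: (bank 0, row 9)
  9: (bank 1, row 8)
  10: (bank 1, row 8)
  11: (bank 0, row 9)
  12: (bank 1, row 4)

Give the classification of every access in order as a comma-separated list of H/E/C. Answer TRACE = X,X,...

step 0: bank0 None->7 [EMPTY]
step 1: bank0 7->2 [CONFLICT]
step 2: bank1 None->8 [EMPTY]
step 3: bank2 None->3 [EMPTY]
step 4: bank1 8->8 [HIT]
step 5: bank0 2->2 [HIT]
step 6: bank2 3->3 [HIT]
step 7: bank0 2->9 [CONFLICT]
step 8: bank0 9->9 [HIT]
step 9: bank1 8->8 [HIT]
step 10: bank1 8->8 [HIT]
step 11: bank0 9->9 [HIT]
step 12: bank1 8->4 [CONFLICT]

TRACE = E,C,E,E,H,H,H,C,H,H,H,H,C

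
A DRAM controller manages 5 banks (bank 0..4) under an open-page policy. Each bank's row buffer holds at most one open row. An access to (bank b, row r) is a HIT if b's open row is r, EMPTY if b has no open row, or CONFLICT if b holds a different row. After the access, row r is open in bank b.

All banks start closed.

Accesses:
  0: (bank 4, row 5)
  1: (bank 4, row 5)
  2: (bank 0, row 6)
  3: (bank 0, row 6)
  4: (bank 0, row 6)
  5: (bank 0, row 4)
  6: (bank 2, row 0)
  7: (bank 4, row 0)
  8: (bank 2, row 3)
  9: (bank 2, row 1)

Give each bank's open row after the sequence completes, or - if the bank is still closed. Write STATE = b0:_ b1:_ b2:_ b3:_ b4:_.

STATE = b0:4 b1:- b2:1 b3:- b4:0

#0 (4,5) E
#1 (4,5) H  (was 5)
#2 (0,6) E
#3 (0,6) H  (was 6)
#4 (0,6) H  (was 6)
#5 (0,4) C  (was 6)
#6 (2,0) E
#7 (4,0) C  (was 5)
#8 (2,3) C  (was 0)
#9 (2,1) C  (was 3)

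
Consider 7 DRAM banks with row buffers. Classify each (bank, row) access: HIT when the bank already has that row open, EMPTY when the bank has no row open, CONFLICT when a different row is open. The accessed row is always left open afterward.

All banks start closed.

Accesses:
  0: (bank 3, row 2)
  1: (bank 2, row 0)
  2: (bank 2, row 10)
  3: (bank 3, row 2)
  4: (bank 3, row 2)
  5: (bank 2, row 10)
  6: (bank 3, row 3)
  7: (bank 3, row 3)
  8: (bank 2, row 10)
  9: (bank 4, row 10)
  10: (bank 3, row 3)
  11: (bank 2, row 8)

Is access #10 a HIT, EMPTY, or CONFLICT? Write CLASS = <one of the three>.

  [0] b3 r2: no row ⇒ E
  [1] b2 r0: no row ⇒ E
  [2] b2 r10: had r0 ⇒ C
  [3] b3 r2: had r2 ⇒ H
  [4] b3 r2: had r2 ⇒ H
  [5] b2 r10: had r10 ⇒ H
  [6] b3 r3: had r2 ⇒ C
  [7] b3 r3: had r3 ⇒ H
  [8] b2 r10: had r10 ⇒ H
  [9] b4 r10: no row ⇒ E
  [10] b3 r3: had r3 ⇒ H
  [11] b2 r8: had r10 ⇒ C

CLASS = HIT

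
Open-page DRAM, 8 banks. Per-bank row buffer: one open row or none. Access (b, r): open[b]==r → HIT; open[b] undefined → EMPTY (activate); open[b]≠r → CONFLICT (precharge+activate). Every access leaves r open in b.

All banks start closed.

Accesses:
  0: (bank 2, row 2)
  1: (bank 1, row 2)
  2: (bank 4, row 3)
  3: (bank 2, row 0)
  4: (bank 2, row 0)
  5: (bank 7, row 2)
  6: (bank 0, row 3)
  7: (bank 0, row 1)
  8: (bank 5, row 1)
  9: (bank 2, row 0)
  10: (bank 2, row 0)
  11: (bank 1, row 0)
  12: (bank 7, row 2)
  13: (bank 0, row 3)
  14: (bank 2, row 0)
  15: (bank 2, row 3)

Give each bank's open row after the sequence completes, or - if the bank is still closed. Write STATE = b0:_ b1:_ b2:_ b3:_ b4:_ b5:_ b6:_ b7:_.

STATE = b0:3 b1:0 b2:3 b3:- b4:3 b5:1 b6:- b7:2

  [0] b2 r2: no row ⇒ E
  [1] b1 r2: no row ⇒ E
  [2] b4 r3: no row ⇒ E
  [3] b2 r0: had r2 ⇒ C
  [4] b2 r0: had r0 ⇒ H
  [5] b7 r2: no row ⇒ E
  [6] b0 r3: no row ⇒ E
  [7] b0 r1: had r3 ⇒ C
  [8] b5 r1: no row ⇒ E
  [9] b2 r0: had r0 ⇒ H
  [10] b2 r0: had r0 ⇒ H
  [11] b1 r0: had r2 ⇒ C
  [12] b7 r2: had r2 ⇒ H
  [13] b0 r3: had r1 ⇒ C
  [14] b2 r0: had r0 ⇒ H
  [15] b2 r3: had r0 ⇒ C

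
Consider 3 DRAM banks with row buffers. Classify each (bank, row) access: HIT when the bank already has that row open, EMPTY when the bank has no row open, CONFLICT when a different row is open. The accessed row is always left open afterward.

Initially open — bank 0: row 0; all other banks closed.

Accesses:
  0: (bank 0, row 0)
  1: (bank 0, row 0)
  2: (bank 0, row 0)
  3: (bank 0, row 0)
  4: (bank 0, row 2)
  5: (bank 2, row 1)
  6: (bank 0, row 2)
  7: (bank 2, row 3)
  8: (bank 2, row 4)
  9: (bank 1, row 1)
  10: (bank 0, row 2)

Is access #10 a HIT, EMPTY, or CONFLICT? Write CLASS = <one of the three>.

#0 (0,0) H  (was 0)
#1 (0,0) H  (was 0)
#2 (0,0) H  (was 0)
#3 (0,0) H  (was 0)
#4 (0,2) C  (was 0)
#5 (2,1) E
#6 (0,2) H  (was 2)
#7 (2,3) C  (was 1)
#8 (2,4) C  (was 3)
#9 (1,1) E
#10 (0,2) H  (was 2)

CLASS = HIT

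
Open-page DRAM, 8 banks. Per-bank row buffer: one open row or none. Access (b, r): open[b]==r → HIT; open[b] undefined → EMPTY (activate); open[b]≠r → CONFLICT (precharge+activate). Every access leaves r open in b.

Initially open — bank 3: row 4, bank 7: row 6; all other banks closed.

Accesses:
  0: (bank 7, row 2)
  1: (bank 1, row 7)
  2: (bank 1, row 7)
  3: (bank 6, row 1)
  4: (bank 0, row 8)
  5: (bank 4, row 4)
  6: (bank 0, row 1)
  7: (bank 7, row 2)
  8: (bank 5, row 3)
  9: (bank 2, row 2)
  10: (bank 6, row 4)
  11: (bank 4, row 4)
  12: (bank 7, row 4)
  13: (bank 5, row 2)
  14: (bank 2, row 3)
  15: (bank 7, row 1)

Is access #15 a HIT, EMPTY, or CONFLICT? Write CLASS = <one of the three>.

step 0: bank7 6->2 [CONFLICT]
step 1: bank1 None->7 [EMPTY]
step 2: bank1 7->7 [HIT]
step 3: bank6 None->1 [EMPTY]
step 4: bank0 None->8 [EMPTY]
step 5: bank4 None->4 [EMPTY]
step 6: bank0 8->1 [CONFLICT]
step 7: bank7 2->2 [HIT]
step 8: bank5 None->3 [EMPTY]
step 9: bank2 None->2 [EMPTY]
step 10: bank6 1->4 [CONFLICT]
step 11: bank4 4->4 [HIT]
step 12: bank7 2->4 [CONFLICT]
step 13: bank5 3->2 [CONFLICT]
step 14: bank2 2->3 [CONFLICT]
step 15: bank7 4->1 [CONFLICT]

CLASS = CONFLICT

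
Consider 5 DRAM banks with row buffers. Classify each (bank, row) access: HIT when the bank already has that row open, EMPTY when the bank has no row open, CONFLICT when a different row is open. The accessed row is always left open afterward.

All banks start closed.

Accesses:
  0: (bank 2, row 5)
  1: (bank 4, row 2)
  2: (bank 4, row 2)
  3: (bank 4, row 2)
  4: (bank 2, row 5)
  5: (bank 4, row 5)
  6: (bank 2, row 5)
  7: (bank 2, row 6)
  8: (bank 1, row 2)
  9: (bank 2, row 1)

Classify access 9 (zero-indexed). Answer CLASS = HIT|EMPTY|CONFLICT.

CLASS = CONFLICT

  [0] b2 r5: no row ⇒ E
  [1] b4 r2: no row ⇒ E
  [2] b4 r2: had r2 ⇒ H
  [3] b4 r2: had r2 ⇒ H
  [4] b2 r5: had r5 ⇒ H
  [5] b4 r5: had r2 ⇒ C
  [6] b2 r5: had r5 ⇒ H
  [7] b2 r6: had r5 ⇒ C
  [8] b1 r2: no row ⇒ E
  [9] b2 r1: had r6 ⇒ C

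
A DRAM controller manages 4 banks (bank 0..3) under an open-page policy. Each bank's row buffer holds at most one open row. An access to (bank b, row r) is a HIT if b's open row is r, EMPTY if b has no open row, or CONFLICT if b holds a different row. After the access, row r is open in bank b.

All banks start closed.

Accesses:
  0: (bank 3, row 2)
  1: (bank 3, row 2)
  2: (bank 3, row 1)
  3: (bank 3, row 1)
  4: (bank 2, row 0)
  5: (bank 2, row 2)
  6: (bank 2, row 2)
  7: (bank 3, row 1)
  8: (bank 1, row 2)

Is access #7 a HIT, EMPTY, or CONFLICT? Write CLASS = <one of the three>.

step 0: bank3 None->2 [EMPTY]
step 1: bank3 2->2 [HIT]
step 2: bank3 2->1 [CONFLICT]
step 3: bank3 1->1 [HIT]
step 4: bank2 None->0 [EMPTY]
step 5: bank2 0->2 [CONFLICT]
step 6: bank2 2->2 [HIT]
step 7: bank3 1->1 [HIT]
step 8: bank1 None->2 [EMPTY]

CLASS = HIT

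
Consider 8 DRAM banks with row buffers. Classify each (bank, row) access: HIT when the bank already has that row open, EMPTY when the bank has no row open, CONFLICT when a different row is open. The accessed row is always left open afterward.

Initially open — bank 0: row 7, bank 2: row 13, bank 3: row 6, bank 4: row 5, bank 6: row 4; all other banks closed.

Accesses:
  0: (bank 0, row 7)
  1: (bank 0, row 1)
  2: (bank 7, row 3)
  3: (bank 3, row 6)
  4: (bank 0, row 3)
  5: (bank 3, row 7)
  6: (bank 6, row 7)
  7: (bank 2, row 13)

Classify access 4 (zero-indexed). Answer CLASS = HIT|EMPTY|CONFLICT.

  [0] b0 r7: had r7 ⇒ H
  [1] b0 r1: had r7 ⇒ C
  [2] b7 r3: no row ⇒ E
  [3] b3 r6: had r6 ⇒ H
  [4] b0 r3: had r1 ⇒ C
  [5] b3 r7: had r6 ⇒ C
  [6] b6 r7: had r4 ⇒ C
  [7] b2 r13: had r13 ⇒ H

CLASS = CONFLICT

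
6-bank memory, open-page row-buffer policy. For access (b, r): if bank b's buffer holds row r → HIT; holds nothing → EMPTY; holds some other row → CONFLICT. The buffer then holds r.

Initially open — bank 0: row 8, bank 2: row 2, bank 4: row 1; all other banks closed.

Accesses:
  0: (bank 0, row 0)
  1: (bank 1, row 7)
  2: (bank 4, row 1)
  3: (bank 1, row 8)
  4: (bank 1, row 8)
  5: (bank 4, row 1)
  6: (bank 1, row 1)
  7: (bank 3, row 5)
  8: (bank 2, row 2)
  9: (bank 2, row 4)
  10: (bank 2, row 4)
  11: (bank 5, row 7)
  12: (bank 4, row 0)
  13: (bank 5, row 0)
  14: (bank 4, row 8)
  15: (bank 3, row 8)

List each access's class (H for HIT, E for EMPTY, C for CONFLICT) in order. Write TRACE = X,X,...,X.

TRACE = C,E,H,C,H,H,C,E,H,C,H,E,C,C,C,C

#0 (0,0) C  (was 8)
#1 (1,7) E
#2 (4,1) H  (was 1)
#3 (1,8) C  (was 7)
#4 (1,8) H  (was 8)
#5 (4,1) H  (was 1)
#6 (1,1) C  (was 8)
#7 (3,5) E
#8 (2,2) H  (was 2)
#9 (2,4) C  (was 2)
#10 (2,4) H  (was 4)
#11 (5,7) E
#12 (4,0) C  (was 1)
#13 (5,0) C  (was 7)
#14 (4,8) C  (was 0)
#15 (3,8) C  (was 5)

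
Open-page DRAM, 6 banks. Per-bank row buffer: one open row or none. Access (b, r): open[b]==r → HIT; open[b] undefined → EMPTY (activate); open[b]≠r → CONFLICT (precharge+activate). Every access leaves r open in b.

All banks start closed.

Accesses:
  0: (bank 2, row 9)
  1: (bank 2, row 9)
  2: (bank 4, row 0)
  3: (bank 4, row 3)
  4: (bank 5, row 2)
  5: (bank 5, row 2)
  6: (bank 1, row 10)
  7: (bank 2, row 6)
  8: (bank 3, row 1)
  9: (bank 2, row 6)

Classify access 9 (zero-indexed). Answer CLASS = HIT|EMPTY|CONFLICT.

  [0] b2 r9: no row ⇒ E
  [1] b2 r9: had r9 ⇒ H
  [2] b4 r0: no row ⇒ E
  [3] b4 r3: had r0 ⇒ C
  [4] b5 r2: no row ⇒ E
  [5] b5 r2: had r2 ⇒ H
  [6] b1 r10: no row ⇒ E
  [7] b2 r6: had r9 ⇒ C
  [8] b3 r1: no row ⇒ E
  [9] b2 r6: had r6 ⇒ H

CLASS = HIT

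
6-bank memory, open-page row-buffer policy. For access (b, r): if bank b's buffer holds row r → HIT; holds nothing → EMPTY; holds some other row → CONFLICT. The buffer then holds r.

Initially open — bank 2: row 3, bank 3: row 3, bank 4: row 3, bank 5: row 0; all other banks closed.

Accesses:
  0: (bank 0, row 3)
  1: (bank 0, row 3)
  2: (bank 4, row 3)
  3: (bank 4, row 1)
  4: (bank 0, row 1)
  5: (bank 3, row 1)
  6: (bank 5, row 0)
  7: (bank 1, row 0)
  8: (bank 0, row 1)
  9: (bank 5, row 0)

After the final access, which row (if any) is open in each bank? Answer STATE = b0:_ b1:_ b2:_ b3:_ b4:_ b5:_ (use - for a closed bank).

STATE = b0:1 b1:0 b2:3 b3:1 b4:1 b5:0

0: bank 0 row 3 — prev None → EMPTY
1: bank 0 row 3 — prev 3 → HIT
2: bank 4 row 3 — prev 3 → HIT
3: bank 4 row 1 — prev 3 → CONFLICT
4: bank 0 row 1 — prev 3 → CONFLICT
5: bank 3 row 1 — prev 3 → CONFLICT
6: bank 5 row 0 — prev 0 → HIT
7: bank 1 row 0 — prev None → EMPTY
8: bank 0 row 1 — prev 1 → HIT
9: bank 5 row 0 — prev 0 → HIT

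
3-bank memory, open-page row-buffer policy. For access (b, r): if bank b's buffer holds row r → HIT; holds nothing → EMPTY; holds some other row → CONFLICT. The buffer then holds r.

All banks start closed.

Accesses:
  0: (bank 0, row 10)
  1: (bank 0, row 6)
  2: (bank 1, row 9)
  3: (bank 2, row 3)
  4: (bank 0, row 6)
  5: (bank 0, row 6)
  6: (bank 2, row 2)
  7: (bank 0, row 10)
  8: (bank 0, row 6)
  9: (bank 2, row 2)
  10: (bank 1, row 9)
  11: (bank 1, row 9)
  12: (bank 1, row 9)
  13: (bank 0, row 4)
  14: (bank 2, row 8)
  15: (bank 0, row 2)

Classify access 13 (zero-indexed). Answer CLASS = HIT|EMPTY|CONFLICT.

step 0: bank0 None->10 [EMPTY]
step 1: bank0 10->6 [CONFLICT]
step 2: bank1 None->9 [EMPTY]
step 3: bank2 None->3 [EMPTY]
step 4: bank0 6->6 [HIT]
step 5: bank0 6->6 [HIT]
step 6: bank2 3->2 [CONFLICT]
step 7: bank0 6->10 [CONFLICT]
step 8: bank0 10->6 [CONFLICT]
step 9: bank2 2->2 [HIT]
step 10: bank1 9->9 [HIT]
step 11: bank1 9->9 [HIT]
step 12: bank1 9->9 [HIT]
step 13: bank0 6->4 [CONFLICT]
step 14: bank2 2->8 [CONFLICT]
step 15: bank0 4->2 [CONFLICT]

CLASS = CONFLICT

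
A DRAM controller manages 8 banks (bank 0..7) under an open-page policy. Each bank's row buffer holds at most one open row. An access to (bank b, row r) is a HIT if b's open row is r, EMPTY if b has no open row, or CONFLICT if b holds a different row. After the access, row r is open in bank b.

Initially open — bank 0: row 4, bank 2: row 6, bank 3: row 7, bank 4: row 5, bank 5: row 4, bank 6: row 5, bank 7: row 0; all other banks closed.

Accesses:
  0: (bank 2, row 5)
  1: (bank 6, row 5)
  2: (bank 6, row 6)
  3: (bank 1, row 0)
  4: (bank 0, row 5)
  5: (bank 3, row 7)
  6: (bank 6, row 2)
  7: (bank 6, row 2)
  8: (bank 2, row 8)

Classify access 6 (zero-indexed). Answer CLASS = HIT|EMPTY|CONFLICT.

0: bank 2 row 5 — prev 6 → CONFLICT
1: bank 6 row 5 — prev 5 → HIT
2: bank 6 row 6 — prev 5 → CONFLICT
3: bank 1 row 0 — prev None → EMPTY
4: bank 0 row 5 — prev 4 → CONFLICT
5: bank 3 row 7 — prev 7 → HIT
6: bank 6 row 2 — prev 6 → CONFLICT
7: bank 6 row 2 — prev 2 → HIT
8: bank 2 row 8 — prev 5 → CONFLICT

CLASS = CONFLICT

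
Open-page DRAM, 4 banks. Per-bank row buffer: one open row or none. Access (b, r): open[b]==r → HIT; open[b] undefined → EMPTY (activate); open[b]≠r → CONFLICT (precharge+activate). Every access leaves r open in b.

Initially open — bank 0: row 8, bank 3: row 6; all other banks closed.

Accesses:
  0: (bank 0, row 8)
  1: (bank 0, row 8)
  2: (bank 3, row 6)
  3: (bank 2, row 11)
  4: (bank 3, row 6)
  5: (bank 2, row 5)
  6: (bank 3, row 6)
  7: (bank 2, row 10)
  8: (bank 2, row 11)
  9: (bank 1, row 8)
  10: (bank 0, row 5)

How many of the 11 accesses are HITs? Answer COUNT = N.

step 0: bank0 8->8 [HIT]
step 1: bank0 8->8 [HIT]
step 2: bank3 6->6 [HIT]
step 3: bank2 None->11 [EMPTY]
step 4: bank3 6->6 [HIT]
step 5: bank2 11->5 [CONFLICT]
step 6: bank3 6->6 [HIT]
step 7: bank2 5->10 [CONFLICT]
step 8: bank2 10->11 [CONFLICT]
step 9: bank1 None->8 [EMPTY]
step 10: bank0 8->5 [CONFLICT]

COUNT = 5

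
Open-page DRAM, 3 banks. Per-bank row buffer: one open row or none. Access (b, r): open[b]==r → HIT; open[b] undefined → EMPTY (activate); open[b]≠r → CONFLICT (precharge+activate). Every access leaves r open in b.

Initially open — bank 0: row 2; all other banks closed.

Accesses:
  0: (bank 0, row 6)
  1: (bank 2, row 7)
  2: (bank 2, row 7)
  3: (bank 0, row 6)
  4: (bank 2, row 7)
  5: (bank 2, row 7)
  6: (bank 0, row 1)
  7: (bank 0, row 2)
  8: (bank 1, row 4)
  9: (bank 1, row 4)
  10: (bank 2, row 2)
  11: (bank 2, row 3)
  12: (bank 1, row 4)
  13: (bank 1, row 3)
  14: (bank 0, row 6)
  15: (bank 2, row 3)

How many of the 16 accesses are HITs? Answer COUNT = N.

0: bank 0 row 6 — prev 2 → CONFLICT
1: bank 2 row 7 — prev None → EMPTY
2: bank 2 row 7 — prev 7 → HIT
3: bank 0 row 6 — prev 6 → HIT
4: bank 2 row 7 — prev 7 → HIT
5: bank 2 row 7 — prev 7 → HIT
6: bank 0 row 1 — prev 6 → CONFLICT
7: bank 0 row 2 — prev 1 → CONFLICT
8: bank 1 row 4 — prev None → EMPTY
9: bank 1 row 4 — prev 4 → HIT
10: bank 2 row 2 — prev 7 → CONFLICT
11: bank 2 row 3 — prev 2 → CONFLICT
12: bank 1 row 4 — prev 4 → HIT
13: bank 1 row 3 — prev 4 → CONFLICT
14: bank 0 row 6 — prev 2 → CONFLICT
15: bank 2 row 3 — prev 3 → HIT

COUNT = 7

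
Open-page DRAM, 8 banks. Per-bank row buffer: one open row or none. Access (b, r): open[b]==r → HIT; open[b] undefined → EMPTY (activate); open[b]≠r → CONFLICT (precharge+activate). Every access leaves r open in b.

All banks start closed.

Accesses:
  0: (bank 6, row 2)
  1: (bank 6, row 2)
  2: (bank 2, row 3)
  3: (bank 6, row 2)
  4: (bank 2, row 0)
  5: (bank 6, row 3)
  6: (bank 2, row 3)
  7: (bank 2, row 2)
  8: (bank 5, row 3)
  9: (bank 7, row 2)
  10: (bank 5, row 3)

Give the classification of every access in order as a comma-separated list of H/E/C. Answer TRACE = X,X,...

step 0: bank6 None->2 [EMPTY]
step 1: bank6 2->2 [HIT]
step 2: bank2 None->3 [EMPTY]
step 3: bank6 2->2 [HIT]
step 4: bank2 3->0 [CONFLICT]
step 5: bank6 2->3 [CONFLICT]
step 6: bank2 0->3 [CONFLICT]
step 7: bank2 3->2 [CONFLICT]
step 8: bank5 None->3 [EMPTY]
step 9: bank7 None->2 [EMPTY]
step 10: bank5 3->3 [HIT]

TRACE = E,H,E,H,C,C,C,C,E,E,H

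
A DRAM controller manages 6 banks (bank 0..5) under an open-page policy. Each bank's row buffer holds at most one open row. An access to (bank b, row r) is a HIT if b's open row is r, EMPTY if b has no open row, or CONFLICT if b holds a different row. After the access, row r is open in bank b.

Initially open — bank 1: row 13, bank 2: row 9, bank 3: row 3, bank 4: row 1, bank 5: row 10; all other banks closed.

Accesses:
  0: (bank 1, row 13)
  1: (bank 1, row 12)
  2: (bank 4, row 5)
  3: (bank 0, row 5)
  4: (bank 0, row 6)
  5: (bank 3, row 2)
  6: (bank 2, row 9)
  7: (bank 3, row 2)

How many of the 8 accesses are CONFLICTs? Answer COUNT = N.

  [0] b1 r13: had r13 ⇒ H
  [1] b1 r12: had r13 ⇒ C
  [2] b4 r5: had r1 ⇒ C
  [3] b0 r5: no row ⇒ E
  [4] b0 r6: had r5 ⇒ C
  [5] b3 r2: had r3 ⇒ C
  [6] b2 r9: had r9 ⇒ H
  [7] b3 r2: had r2 ⇒ H

COUNT = 4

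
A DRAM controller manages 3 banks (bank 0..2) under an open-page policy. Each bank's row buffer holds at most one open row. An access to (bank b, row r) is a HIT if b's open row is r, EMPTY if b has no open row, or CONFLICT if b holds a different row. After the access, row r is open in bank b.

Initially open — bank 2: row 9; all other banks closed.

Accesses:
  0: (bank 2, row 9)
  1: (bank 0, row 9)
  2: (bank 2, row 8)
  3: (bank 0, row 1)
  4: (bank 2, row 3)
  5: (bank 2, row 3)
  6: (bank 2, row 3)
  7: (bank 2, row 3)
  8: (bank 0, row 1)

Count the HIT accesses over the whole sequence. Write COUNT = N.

  [0] b2 r9: had r9 ⇒ H
  [1] b0 r9: no row ⇒ E
  [2] b2 r8: had r9 ⇒ C
  [3] b0 r1: had r9 ⇒ C
  [4] b2 r3: had r8 ⇒ C
  [5] b2 r3: had r3 ⇒ H
  [6] b2 r3: had r3 ⇒ H
  [7] b2 r3: had r3 ⇒ H
  [8] b0 r1: had r1 ⇒ H

COUNT = 5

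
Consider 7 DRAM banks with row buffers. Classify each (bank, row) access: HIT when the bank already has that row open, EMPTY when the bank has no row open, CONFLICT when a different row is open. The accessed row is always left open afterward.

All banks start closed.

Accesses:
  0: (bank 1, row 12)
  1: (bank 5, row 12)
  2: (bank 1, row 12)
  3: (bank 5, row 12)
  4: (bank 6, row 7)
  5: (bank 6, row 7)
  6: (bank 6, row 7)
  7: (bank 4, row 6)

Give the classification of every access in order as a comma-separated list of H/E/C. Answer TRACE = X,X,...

TRACE = E,E,H,H,E,H,H,E

0: bank 1 row 12 — prev None → EMPTY
1: bank 5 row 12 — prev None → EMPTY
2: bank 1 row 12 — prev 12 → HIT
3: bank 5 row 12 — prev 12 → HIT
4: bank 6 row 7 — prev None → EMPTY
5: bank 6 row 7 — prev 7 → HIT
6: bank 6 row 7 — prev 7 → HIT
7: bank 4 row 6 — prev None → EMPTY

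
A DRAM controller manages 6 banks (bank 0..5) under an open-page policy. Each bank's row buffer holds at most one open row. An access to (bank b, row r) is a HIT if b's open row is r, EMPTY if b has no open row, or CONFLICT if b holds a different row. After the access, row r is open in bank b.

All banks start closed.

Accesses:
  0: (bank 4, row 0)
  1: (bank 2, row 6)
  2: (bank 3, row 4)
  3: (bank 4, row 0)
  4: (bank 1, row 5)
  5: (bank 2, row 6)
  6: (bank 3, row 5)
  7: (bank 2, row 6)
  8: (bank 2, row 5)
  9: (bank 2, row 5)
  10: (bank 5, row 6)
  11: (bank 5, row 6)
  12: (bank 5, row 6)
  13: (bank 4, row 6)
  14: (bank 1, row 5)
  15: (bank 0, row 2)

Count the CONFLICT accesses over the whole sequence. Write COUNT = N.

  [0] b4 r0: no row ⇒ E
  [1] b2 r6: no row ⇒ E
  [2] b3 r4: no row ⇒ E
  [3] b4 r0: had r0 ⇒ H
  [4] b1 r5: no row ⇒ E
  [5] b2 r6: had r6 ⇒ H
  [6] b3 r5: had r4 ⇒ C
  [7] b2 r6: had r6 ⇒ H
  [8] b2 r5: had r6 ⇒ C
  [9] b2 r5: had r5 ⇒ H
  [10] b5 r6: no row ⇒ E
  [11] b5 r6: had r6 ⇒ H
  [12] b5 r6: had r6 ⇒ H
  [13] b4 r6: had r0 ⇒ C
  [14] b1 r5: had r5 ⇒ H
  [15] b0 r2: no row ⇒ E

COUNT = 3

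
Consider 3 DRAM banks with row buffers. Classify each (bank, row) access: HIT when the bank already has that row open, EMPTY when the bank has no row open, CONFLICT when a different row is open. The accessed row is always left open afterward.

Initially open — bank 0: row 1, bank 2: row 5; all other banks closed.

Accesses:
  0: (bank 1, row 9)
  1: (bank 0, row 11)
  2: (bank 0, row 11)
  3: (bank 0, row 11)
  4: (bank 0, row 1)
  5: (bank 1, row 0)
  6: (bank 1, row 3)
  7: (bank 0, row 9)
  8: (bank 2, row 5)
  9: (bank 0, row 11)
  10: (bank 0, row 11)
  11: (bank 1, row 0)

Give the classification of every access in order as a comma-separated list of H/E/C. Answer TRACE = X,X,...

#0 (1,9) E
#1 (0,11) C  (was 1)
#2 (0,11) H  (was 11)
#3 (0,11) H  (was 11)
#4 (0,1) C  (was 11)
#5 (1,0) C  (was 9)
#6 (1,3) C  (was 0)
#7 (0,9) C  (was 1)
#8 (2,5) H  (was 5)
#9 (0,11) C  (was 9)
#10 (0,11) H  (was 11)
#11 (1,0) C  (was 3)

TRACE = E,C,H,H,C,C,C,C,H,C,H,C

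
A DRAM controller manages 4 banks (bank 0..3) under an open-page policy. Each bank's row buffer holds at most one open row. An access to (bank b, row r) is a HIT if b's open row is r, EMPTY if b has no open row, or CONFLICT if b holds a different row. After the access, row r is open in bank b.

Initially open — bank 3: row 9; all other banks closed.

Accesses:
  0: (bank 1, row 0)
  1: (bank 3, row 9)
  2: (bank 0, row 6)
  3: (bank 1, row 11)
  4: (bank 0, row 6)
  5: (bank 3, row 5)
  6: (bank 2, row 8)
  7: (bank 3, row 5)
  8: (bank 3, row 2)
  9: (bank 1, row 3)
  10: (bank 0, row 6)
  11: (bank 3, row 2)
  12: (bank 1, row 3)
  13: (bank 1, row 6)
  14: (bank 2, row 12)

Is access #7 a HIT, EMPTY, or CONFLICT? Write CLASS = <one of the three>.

CLASS = HIT

0: bank 1 row 0 — prev None → EMPTY
1: bank 3 row 9 — prev 9 → HIT
2: bank 0 row 6 — prev None → EMPTY
3: bank 1 row 11 — prev 0 → CONFLICT
4: bank 0 row 6 — prev 6 → HIT
5: bank 3 row 5 — prev 9 → CONFLICT
6: bank 2 row 8 — prev None → EMPTY
7: bank 3 row 5 — prev 5 → HIT
8: bank 3 row 2 — prev 5 → CONFLICT
9: bank 1 row 3 — prev 11 → CONFLICT
10: bank 0 row 6 — prev 6 → HIT
11: bank 3 row 2 — prev 2 → HIT
12: bank 1 row 3 — prev 3 → HIT
13: bank 1 row 6 — prev 3 → CONFLICT
14: bank 2 row 12 — prev 8 → CONFLICT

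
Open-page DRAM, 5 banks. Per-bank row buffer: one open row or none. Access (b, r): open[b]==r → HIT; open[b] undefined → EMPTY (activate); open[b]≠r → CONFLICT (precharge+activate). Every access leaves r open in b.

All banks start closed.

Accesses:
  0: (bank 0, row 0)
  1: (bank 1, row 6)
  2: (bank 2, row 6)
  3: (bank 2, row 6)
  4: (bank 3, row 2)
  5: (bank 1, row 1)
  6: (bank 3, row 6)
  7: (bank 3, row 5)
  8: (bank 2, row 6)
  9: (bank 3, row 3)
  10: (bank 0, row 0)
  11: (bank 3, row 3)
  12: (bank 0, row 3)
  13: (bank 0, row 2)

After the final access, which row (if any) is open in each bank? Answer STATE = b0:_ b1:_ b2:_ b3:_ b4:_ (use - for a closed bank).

STATE = b0:2 b1:1 b2:6 b3:3 b4:-

step 0: bank0 None->0 [EMPTY]
step 1: bank1 None->6 [EMPTY]
step 2: bank2 None->6 [EMPTY]
step 3: bank2 6->6 [HIT]
step 4: bank3 None->2 [EMPTY]
step 5: bank1 6->1 [CONFLICT]
step 6: bank3 2->6 [CONFLICT]
step 7: bank3 6->5 [CONFLICT]
step 8: bank2 6->6 [HIT]
step 9: bank3 5->3 [CONFLICT]
step 10: bank0 0->0 [HIT]
step 11: bank3 3->3 [HIT]
step 12: bank0 0->3 [CONFLICT]
step 13: bank0 3->2 [CONFLICT]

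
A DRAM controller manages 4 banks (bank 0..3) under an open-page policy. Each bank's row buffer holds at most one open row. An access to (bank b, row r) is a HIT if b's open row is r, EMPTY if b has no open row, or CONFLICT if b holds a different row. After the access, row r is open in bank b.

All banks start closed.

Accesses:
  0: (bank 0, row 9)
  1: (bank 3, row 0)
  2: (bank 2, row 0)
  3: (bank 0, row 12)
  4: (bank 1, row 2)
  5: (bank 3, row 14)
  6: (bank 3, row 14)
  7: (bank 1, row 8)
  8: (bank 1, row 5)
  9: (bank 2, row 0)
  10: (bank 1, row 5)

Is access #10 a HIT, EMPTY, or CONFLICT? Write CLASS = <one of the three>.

CLASS = HIT

0: bank 0 row 9 — prev None → EMPTY
1: bank 3 row 0 — prev None → EMPTY
2: bank 2 row 0 — prev None → EMPTY
3: bank 0 row 12 — prev 9 → CONFLICT
4: bank 1 row 2 — prev None → EMPTY
5: bank 3 row 14 — prev 0 → CONFLICT
6: bank 3 row 14 — prev 14 → HIT
7: bank 1 row 8 — prev 2 → CONFLICT
8: bank 1 row 5 — prev 8 → CONFLICT
9: bank 2 row 0 — prev 0 → HIT
10: bank 1 row 5 — prev 5 → HIT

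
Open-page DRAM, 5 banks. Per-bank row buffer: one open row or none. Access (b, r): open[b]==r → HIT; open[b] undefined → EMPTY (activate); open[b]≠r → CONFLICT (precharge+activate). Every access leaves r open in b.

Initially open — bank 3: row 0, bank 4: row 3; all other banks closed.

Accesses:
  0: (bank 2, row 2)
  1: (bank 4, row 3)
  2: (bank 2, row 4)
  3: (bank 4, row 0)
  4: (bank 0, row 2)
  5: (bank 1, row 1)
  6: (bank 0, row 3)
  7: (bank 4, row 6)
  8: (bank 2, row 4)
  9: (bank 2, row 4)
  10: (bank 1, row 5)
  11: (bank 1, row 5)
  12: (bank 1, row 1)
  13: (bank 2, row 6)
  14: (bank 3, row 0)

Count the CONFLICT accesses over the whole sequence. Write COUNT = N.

COUNT = 7

0: bank 2 row 2 — prev None → EMPTY
1: bank 4 row 3 — prev 3 → HIT
2: bank 2 row 4 — prev 2 → CONFLICT
3: bank 4 row 0 — prev 3 → CONFLICT
4: bank 0 row 2 — prev None → EMPTY
5: bank 1 row 1 — prev None → EMPTY
6: bank 0 row 3 — prev 2 → CONFLICT
7: bank 4 row 6 — prev 0 → CONFLICT
8: bank 2 row 4 — prev 4 → HIT
9: bank 2 row 4 — prev 4 → HIT
10: bank 1 row 5 — prev 1 → CONFLICT
11: bank 1 row 5 — prev 5 → HIT
12: bank 1 row 1 — prev 5 → CONFLICT
13: bank 2 row 6 — prev 4 → CONFLICT
14: bank 3 row 0 — prev 0 → HIT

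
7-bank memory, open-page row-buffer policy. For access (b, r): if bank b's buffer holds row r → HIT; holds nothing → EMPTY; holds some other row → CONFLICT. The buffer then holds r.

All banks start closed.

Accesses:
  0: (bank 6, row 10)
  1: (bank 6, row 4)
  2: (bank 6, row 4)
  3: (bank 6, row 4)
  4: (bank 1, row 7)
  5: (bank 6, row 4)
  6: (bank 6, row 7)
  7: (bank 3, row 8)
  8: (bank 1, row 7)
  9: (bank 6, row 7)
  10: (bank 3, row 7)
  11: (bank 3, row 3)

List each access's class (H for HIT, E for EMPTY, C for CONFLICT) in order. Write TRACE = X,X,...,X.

#0 (6,10) E
#1 (6,4) C  (was 10)
#2 (6,4) H  (was 4)
#3 (6,4) H  (was 4)
#4 (1,7) E
#5 (6,4) H  (was 4)
#6 (6,7) C  (was 4)
#7 (3,8) E
#8 (1,7) H  (was 7)
#9 (6,7) H  (was 7)
#10 (3,7) C  (was 8)
#11 (3,3) C  (was 7)

TRACE = E,C,H,H,E,H,C,E,H,H,C,C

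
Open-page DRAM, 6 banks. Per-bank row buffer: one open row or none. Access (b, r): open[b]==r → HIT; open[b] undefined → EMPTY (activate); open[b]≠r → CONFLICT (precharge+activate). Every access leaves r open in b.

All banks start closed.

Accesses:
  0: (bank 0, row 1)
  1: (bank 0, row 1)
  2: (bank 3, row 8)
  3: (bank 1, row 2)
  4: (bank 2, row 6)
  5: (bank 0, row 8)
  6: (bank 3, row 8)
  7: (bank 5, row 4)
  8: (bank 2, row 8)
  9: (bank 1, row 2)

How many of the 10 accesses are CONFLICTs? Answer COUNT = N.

COUNT = 2

step 0: bank0 None->1 [EMPTY]
step 1: bank0 1->1 [HIT]
step 2: bank3 None->8 [EMPTY]
step 3: bank1 None->2 [EMPTY]
step 4: bank2 None->6 [EMPTY]
step 5: bank0 1->8 [CONFLICT]
step 6: bank3 8->8 [HIT]
step 7: bank5 None->4 [EMPTY]
step 8: bank2 6->8 [CONFLICT]
step 9: bank1 2->2 [HIT]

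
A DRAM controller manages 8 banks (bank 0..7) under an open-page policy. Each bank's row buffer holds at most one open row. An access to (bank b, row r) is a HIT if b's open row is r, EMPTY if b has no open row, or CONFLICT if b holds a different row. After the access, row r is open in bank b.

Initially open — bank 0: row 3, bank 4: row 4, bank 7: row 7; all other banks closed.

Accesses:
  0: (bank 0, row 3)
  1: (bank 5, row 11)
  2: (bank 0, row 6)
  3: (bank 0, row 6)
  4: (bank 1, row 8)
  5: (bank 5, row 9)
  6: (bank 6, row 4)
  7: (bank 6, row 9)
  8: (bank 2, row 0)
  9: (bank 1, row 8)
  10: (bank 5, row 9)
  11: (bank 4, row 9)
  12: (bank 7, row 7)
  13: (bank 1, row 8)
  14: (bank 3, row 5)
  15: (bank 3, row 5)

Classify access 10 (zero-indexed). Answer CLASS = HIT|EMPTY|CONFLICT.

CLASS = HIT

  [0] b0 r3: had r3 ⇒ H
  [1] b5 r11: no row ⇒ E
  [2] b0 r6: had r3 ⇒ C
  [3] b0 r6: had r6 ⇒ H
  [4] b1 r8: no row ⇒ E
  [5] b5 r9: had r11 ⇒ C
  [6] b6 r4: no row ⇒ E
  [7] b6 r9: had r4 ⇒ C
  [8] b2 r0: no row ⇒ E
  [9] b1 r8: had r8 ⇒ H
  [10] b5 r9: had r9 ⇒ H
  [11] b4 r9: had r4 ⇒ C
  [12] b7 r7: had r7 ⇒ H
  [13] b1 r8: had r8 ⇒ H
  [14] b3 r5: no row ⇒ E
  [15] b3 r5: had r5 ⇒ H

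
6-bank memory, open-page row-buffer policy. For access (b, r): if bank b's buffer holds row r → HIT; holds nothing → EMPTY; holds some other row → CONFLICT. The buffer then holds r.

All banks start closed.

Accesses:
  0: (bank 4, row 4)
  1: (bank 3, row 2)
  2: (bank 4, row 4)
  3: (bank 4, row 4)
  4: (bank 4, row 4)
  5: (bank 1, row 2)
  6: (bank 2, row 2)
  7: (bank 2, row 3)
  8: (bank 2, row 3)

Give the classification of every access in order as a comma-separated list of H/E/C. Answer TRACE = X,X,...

#0 (4,4) E
#1 (3,2) E
#2 (4,4) H  (was 4)
#3 (4,4) H  (was 4)
#4 (4,4) H  (was 4)
#5 (1,2) E
#6 (2,2) E
#7 (2,3) C  (was 2)
#8 (2,3) H  (was 3)

TRACE = E,E,H,H,H,E,E,C,H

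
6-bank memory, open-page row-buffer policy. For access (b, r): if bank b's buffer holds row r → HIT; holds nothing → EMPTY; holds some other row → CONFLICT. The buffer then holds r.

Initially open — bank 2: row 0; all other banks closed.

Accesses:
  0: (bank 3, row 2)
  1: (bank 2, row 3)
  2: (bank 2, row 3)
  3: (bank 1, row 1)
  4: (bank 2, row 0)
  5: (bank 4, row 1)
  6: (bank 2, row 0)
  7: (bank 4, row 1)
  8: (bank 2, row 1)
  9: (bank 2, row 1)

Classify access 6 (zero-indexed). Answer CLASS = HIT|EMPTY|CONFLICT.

0: bank 3 row 2 — prev None → EMPTY
1: bank 2 row 3 — prev 0 → CONFLICT
2: bank 2 row 3 — prev 3 → HIT
3: bank 1 row 1 — prev None → EMPTY
4: bank 2 row 0 — prev 3 → CONFLICT
5: bank 4 row 1 — prev None → EMPTY
6: bank 2 row 0 — prev 0 → HIT
7: bank 4 row 1 — prev 1 → HIT
8: bank 2 row 1 — prev 0 → CONFLICT
9: bank 2 row 1 — prev 1 → HIT

CLASS = HIT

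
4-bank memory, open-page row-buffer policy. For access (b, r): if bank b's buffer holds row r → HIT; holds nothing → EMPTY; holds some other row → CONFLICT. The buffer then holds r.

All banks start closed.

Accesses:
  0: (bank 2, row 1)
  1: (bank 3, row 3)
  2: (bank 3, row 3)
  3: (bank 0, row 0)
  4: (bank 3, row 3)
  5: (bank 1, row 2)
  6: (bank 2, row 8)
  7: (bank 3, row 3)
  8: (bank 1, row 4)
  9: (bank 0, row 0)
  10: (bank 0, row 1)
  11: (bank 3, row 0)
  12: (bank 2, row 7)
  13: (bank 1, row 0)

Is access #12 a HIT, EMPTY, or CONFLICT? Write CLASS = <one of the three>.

#0 (2,1) E
#1 (3,3) E
#2 (3,3) H  (was 3)
#3 (0,0) E
#4 (3,3) H  (was 3)
#5 (1,2) E
#6 (2,8) C  (was 1)
#7 (3,3) H  (was 3)
#8 (1,4) C  (was 2)
#9 (0,0) H  (was 0)
#10 (0,1) C  (was 0)
#11 (3,0) C  (was 3)
#12 (2,7) C  (was 8)
#13 (1,0) C  (was 4)

CLASS = CONFLICT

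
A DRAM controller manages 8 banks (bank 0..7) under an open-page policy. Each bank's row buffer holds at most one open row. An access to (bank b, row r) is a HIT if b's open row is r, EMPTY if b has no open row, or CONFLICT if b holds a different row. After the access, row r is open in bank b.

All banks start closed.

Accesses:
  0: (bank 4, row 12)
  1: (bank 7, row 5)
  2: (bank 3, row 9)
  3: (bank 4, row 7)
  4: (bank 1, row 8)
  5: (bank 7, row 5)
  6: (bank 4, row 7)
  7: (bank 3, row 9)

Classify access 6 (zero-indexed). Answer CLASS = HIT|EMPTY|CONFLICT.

  [0] b4 r12: no row ⇒ E
  [1] b7 r5: no row ⇒ E
  [2] b3 r9: no row ⇒ E
  [3] b4 r7: had r12 ⇒ C
  [4] b1 r8: no row ⇒ E
  [5] b7 r5: had r5 ⇒ H
  [6] b4 r7: had r7 ⇒ H
  [7] b3 r9: had r9 ⇒ H

CLASS = HIT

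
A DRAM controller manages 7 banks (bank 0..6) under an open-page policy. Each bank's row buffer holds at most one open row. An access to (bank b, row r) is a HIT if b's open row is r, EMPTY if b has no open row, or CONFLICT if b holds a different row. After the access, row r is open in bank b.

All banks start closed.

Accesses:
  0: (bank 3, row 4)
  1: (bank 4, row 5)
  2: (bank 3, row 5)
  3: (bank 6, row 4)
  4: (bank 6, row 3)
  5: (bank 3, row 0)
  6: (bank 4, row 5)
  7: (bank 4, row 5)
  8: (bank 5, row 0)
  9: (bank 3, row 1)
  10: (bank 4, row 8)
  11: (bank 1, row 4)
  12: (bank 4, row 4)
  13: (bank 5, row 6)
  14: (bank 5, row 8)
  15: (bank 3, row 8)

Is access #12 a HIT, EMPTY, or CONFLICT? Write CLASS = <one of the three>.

step 0: bank3 None->4 [EMPTY]
step 1: bank4 None->5 [EMPTY]
step 2: bank3 4->5 [CONFLICT]
step 3: bank6 None->4 [EMPTY]
step 4: bank6 4->3 [CONFLICT]
step 5: bank3 5->0 [CONFLICT]
step 6: bank4 5->5 [HIT]
step 7: bank4 5->5 [HIT]
step 8: bank5 None->0 [EMPTY]
step 9: bank3 0->1 [CONFLICT]
step 10: bank4 5->8 [CONFLICT]
step 11: bank1 None->4 [EMPTY]
step 12: bank4 8->4 [CONFLICT]
step 13: bank5 0->6 [CONFLICT]
step 14: bank5 6->8 [CONFLICT]
step 15: bank3 1->8 [CONFLICT]

CLASS = CONFLICT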